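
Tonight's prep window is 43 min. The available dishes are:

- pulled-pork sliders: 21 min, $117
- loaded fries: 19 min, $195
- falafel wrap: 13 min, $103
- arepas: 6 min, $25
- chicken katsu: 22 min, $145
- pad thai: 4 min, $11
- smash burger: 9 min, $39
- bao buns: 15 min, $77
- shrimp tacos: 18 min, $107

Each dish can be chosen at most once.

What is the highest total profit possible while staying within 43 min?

340

Density check — loaded fries 10.26, falafel wrap 7.92, chicken katsu 6.59 are the best per min.
The ratio heuristic lands on loaded fries + falafel wrap + smash burger (337) but leaves 2 min idle.
Dropping falafel wrap and smash burger frees 22 min; slotting in chicken katsu (22 min) lifts the total to 340 at 41 min.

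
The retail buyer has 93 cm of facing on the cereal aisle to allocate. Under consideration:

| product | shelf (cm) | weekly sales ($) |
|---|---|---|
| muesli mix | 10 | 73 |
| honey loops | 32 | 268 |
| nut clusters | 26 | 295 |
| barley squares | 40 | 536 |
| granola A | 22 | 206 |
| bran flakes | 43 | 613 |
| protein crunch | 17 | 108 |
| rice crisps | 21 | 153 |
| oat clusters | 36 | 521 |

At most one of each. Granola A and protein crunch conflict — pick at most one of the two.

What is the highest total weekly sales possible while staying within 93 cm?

1222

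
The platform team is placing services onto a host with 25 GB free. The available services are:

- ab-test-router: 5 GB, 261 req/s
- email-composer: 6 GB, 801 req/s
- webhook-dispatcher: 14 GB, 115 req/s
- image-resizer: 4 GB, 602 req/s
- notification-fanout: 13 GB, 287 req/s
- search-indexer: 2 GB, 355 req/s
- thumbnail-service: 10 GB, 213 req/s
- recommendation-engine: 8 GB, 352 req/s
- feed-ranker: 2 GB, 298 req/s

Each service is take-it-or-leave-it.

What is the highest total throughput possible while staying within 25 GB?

Filling by ratio: ab-test-router + email-composer + image-resizer + search-indexer + feed-ranker for 2317, with 6 GB left unused.
Dropping ab-test-router frees 5 GB; slotting in recommendation-engine (8 GB) lifts the total to 2408 at 22 GB.

2408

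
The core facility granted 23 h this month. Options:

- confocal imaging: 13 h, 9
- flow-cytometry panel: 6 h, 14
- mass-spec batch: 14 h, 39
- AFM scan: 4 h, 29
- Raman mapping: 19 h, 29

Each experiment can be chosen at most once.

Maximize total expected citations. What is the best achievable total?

By expected citations per h: AFM scan 7.25, mass-spec batch 2.79, flow-cytometry panel 2.33, Raman mapping 1.53 lead.
Taking mass-spec batch + AFM scan: 18 h used, 68 in expected citations.
An exhaustive check of the 32 subsets confirms 68.

68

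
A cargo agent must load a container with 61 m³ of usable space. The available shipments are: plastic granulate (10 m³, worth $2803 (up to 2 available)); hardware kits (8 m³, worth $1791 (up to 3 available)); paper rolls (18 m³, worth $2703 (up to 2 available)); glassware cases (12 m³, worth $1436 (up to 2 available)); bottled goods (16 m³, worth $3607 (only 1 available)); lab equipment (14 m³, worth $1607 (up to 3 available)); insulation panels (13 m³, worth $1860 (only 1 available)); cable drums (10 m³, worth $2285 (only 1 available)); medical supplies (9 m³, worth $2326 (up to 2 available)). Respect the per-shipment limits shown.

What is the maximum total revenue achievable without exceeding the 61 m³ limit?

Taking the top-ratio shipments first gives 2×plastic granulate + hardware kits + cable drums + 2×medical supplies for 14334 (56 m³).
The 19 m³ tied up in cable drums and medical supplies is better spent on hardware kits + bottled goods — total rises to 15121 (61 m³).
Every other selection either busts 61 m³ or exceeds an availability limit or fails to beat 15121.

15121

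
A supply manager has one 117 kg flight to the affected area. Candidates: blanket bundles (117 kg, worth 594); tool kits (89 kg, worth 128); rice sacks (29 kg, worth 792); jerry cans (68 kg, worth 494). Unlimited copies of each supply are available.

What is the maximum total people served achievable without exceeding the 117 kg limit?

3168

4×rice sacks uses 116 of the 117 kg and totals 3168.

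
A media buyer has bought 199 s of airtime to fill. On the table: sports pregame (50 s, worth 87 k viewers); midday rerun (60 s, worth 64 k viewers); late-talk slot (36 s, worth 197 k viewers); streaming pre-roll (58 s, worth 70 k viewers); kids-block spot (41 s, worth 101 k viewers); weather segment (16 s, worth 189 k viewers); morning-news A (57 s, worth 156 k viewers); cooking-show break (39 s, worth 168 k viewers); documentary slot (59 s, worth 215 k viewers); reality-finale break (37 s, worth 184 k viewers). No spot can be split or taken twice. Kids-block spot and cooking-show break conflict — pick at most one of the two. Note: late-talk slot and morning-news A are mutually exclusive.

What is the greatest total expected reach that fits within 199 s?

953

Taking late-talk slot + weather segment + cooking-show break + documentary slot + reality-finale break: 187 s used, 953 in expected reach.
No other feasible combination exceeds 953.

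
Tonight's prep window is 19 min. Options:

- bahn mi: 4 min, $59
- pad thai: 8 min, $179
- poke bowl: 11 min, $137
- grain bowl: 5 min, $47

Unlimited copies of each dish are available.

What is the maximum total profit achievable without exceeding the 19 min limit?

358

The ratio ordering already packs tightly: 2×pad thai, 16 min, 358.
Nothing else within 19 min beats 358.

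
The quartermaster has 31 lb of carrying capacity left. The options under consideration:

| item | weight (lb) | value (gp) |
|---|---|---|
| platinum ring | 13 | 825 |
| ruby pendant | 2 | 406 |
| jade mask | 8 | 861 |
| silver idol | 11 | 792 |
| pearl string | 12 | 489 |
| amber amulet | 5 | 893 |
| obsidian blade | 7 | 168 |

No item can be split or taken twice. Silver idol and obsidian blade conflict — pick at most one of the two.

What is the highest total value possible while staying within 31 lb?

2985

A density-first pass picks ruby pendant + jade mask + silver idol + amber amulet — 2952 at 26 lb.
Dropping silver idol frees 11 lb; slotting in platinum ring (13 lb) lifts the total to 2985 at 28 lb.
No other feasible combination exceeds 2985.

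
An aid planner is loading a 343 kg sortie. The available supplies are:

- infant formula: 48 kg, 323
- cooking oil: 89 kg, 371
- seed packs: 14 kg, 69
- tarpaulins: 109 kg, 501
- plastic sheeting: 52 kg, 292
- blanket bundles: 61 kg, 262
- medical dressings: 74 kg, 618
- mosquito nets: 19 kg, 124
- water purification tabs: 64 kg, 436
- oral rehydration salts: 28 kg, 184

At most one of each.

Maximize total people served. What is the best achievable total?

2186

Taking the top-ratio supplies first gives infant formula + seed packs + plastic sheeting + medical dressings + mosquito nets + water purification tabs + oral rehydration salts for 2046 (299 kg).
Dropping seed packs and plastic sheeting frees 66 kg; slotting in tarpaulins (109 kg) lifts the total to 2186 at 342 kg.
Next best is infant formula + seed packs + plastic sheeting + blanket bundles + medical dressings + water purification tabs + oral rehydration salts at 2184 (341 kg) — short by 2.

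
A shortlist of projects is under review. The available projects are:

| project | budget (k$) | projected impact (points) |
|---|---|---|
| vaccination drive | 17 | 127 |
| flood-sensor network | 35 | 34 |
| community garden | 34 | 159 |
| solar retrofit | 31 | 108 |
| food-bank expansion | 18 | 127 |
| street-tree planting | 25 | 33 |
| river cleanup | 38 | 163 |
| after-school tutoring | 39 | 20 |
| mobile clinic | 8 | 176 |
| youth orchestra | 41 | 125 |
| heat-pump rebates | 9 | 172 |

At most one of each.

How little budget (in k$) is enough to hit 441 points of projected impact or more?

Minimise k$ subject to total projected impact ≥ 441.
vaccination drive + mobile clinic + heat-pump rebates: 475 projected impact at 34 k$.
Any bundle with less than 34 k$ falls short of 441.

34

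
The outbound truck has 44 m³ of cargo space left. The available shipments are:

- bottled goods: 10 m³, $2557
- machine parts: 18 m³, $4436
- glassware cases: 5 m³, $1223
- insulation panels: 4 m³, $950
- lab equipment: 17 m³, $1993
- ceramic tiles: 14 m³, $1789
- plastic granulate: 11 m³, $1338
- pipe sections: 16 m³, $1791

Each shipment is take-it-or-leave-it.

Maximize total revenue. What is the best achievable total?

9554

Filling by ratio: bottled goods + machine parts + glassware cases + insulation panels for 9166, with 7 m³ left unused.
The 4 m³ tied up in insulation panels is better spent on plastic granulate — total rises to 9554 (44 m³).
The closest alternative, bottled goods + machine parts + insulation panels + plastic granulate, reaches only 9281.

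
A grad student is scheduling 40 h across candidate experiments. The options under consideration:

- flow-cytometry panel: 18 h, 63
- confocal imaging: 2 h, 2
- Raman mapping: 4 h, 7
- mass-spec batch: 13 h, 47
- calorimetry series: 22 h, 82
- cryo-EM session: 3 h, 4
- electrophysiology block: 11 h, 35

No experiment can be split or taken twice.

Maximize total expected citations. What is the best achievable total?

145

Filling by ratio: Raman mapping + mass-spec batch + calorimetry series for 136, with 1 h left unused.
Replace Raman mapping and mass-spec batch with flow-cytometry panel: the trade gains 9 net, giving 145 at 40 h.
Next best is Raman mapping + mass-spec batch + calorimetry series at 136 (39 h) — short by 9.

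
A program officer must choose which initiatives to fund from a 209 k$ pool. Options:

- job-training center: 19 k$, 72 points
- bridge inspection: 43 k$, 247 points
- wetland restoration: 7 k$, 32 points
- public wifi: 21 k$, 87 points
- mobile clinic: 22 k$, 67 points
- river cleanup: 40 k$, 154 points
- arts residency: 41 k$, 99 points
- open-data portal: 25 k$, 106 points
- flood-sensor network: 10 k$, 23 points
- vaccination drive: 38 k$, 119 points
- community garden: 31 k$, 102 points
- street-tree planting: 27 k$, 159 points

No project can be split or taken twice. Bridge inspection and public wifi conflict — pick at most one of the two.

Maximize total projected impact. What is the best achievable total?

Taking job-training center + bridge inspection + wetland restoration + river cleanup + open-data portal + flood-sensor network + vaccination drive + street-tree planting: 209 k$ used, 912 in projected impact.

912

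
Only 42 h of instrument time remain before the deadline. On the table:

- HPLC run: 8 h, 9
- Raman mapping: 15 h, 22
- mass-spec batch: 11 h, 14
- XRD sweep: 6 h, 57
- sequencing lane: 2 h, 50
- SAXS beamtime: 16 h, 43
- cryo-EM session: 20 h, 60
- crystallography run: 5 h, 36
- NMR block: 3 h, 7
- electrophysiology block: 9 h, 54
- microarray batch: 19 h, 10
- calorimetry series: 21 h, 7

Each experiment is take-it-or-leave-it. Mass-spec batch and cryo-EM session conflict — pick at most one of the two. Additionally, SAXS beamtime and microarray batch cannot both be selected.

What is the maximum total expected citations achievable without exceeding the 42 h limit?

257

By expected citations per h: sequencing lane 25.00, XRD sweep 9.50, crystallography run 7.20, electrophysiology block 6.00 lead.
Taking XRD sweep + sequencing lane + cryo-EM session + crystallography run + electrophysiology block: 42 h used, 257 in expected citations.
That's the maximum — no feasible swap from here does better than 257.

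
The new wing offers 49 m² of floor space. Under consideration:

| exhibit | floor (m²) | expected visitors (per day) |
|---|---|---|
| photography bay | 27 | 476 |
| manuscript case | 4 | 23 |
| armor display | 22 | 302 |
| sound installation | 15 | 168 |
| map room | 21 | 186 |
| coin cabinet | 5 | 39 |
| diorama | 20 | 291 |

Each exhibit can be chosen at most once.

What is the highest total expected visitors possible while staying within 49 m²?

778

A density-first pass picks photography bay + diorama — 767 at 47 m².
Replace diorama with armor display: the trade gains 11 net, giving 778 at 49 m².
No other feasible combination exceeds 778.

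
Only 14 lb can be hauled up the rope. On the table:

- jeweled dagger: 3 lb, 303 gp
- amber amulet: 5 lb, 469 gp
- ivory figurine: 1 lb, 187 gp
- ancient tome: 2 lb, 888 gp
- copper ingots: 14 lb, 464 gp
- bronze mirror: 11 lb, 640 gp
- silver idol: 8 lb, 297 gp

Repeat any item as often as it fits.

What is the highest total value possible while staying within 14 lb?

7×ancient tome uses 14 of the 14 lb and totals 6216.

6216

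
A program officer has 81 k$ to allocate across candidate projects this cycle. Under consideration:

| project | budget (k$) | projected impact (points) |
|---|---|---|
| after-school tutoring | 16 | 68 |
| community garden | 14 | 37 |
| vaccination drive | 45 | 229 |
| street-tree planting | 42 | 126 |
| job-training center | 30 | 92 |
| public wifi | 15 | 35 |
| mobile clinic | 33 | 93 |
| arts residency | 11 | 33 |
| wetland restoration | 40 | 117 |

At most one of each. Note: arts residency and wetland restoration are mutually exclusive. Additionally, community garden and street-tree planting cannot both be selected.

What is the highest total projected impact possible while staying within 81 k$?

A density-first pass picks after-school tutoring + vaccination drive + arts residency — 330 at 72 k$.
Replace arts residency with community garden: the trade gains 4 net, giving 334 at 75 k$.
Next best is after-school tutoring + vaccination drive + public wifi at 332 (76 k$) — short by 2.

334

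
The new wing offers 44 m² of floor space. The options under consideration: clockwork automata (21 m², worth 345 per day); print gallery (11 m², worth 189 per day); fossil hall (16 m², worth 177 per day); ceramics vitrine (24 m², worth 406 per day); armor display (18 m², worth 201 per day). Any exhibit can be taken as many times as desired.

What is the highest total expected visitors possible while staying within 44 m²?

756

4×print gallery uses 44 of the 44 m² and totals 756.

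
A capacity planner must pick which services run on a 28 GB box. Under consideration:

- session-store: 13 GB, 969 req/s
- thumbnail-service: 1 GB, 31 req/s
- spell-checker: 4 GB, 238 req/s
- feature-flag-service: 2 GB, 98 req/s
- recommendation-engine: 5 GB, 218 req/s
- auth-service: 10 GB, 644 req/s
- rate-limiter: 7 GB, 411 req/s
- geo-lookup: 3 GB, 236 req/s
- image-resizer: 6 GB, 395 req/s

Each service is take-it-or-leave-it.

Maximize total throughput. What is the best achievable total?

Density check — geo-lookup 78.67, session-store 74.54, image-resizer 65.83 are the best per GB.
Taking the top-ratio services first gives session-store + spell-checker + feature-flag-service + geo-lookup + image-resizer for 1936 (28 GB).
Dropping spell-checker and image-resizer frees 10 GB; slotting in auth-service (10 GB) lifts the total to 1947 at 28 GB.

1947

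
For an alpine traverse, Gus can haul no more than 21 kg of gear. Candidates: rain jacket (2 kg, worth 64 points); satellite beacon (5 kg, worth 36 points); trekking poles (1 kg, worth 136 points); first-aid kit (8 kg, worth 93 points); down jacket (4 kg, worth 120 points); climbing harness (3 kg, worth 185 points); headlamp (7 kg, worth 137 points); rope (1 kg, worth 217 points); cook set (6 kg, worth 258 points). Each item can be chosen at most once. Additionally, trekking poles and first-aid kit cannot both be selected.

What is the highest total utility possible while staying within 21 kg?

Greedy by ratio would take rain jacket + trekking poles + down jacket + climbing harness + rope + cook set: 17 kg used, total 980.
Replace down jacket with headlamp: the trade gains 17 net, giving 997 at 20 kg.
Nothing else feasible within 21 kg beats 997.

997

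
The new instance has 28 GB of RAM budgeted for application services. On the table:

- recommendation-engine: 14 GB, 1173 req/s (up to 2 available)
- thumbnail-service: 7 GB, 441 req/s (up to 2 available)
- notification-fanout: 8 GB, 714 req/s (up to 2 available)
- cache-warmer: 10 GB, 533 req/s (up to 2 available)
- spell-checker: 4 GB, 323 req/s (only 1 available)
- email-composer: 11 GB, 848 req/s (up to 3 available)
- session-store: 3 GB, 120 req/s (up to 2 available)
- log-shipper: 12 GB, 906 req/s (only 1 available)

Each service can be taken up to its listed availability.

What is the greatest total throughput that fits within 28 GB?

2346

By throughput per GB: notification-fanout 89.25, recommendation-engine 83.79, spell-checker 80.75 lead.
The ratio heuristic lands on thumbnail-service + 2×notification-fanout + spell-checker (2192) but leaves 1 GB idle.
The 27 GB tied up in thumbnail-service and 2×notification-fanout and spell-checker is better spent on 2×recommendation-engine — total rises to 2346 (28 GB).
No other feasible combination exceeds 2346.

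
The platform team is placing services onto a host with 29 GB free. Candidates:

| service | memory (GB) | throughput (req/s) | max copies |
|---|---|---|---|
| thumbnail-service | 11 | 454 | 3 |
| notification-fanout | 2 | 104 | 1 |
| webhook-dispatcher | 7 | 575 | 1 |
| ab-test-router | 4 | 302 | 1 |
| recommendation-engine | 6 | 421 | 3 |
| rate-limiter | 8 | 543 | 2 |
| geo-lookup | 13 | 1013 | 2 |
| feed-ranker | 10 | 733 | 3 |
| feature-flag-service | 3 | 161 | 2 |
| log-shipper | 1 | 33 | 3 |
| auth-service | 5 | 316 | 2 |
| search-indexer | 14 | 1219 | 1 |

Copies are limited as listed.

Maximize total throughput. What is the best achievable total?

By throughput per GB: search-indexer 87.07, webhook-dispatcher 82.14, geo-lookup 77.92 lead.
A density-first pass picks webhook-dispatcher + ab-test-router + feature-flag-service + log-shipper + search-indexer — 2290 at 29 GB.
The 8 GB tied up in ab-test-router and feature-flag-service and log-shipper is better spent on rate-limiter — total rises to 2337 (29 GB).
No other feasible combination exceeds 2337.

2337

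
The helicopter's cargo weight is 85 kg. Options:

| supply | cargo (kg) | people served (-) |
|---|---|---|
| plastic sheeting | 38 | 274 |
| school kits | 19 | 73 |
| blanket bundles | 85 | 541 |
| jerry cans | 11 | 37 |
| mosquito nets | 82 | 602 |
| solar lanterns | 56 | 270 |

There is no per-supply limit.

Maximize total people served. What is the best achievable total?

Density check — mosquito nets 7.34, plastic sheeting 7.21, blanket bundles 6.36, solar lanterns 4.82 are the best per kg.
Mosquito nets uses 82 of the 85 kg and totals 602.
Nothing else within 85 kg beats 602.

602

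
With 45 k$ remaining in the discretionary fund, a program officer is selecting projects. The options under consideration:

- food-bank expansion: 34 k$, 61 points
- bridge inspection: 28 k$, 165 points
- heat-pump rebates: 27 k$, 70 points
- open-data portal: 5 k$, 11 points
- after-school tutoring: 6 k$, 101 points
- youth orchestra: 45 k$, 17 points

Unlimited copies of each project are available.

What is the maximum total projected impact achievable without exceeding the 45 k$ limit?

Ranking by ratio (projected impact/k$): after-school tutoring 16.83, bridge inspection 5.89, heat-pump rebates 2.59.
Best packing: 7×after-school tutoring — 42 k$, 707 total.

707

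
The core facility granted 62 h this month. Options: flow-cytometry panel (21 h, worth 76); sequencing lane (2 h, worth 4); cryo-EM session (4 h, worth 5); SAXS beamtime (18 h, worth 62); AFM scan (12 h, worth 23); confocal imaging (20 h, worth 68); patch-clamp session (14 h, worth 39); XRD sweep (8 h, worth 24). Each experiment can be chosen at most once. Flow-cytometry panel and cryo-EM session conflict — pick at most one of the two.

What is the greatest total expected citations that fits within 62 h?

210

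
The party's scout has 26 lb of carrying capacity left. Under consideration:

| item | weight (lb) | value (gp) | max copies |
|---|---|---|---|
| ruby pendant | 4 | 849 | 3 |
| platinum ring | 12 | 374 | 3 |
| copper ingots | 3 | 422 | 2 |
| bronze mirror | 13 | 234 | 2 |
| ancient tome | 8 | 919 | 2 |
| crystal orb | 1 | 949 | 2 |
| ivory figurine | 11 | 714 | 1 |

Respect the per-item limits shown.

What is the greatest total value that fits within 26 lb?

5786

Density check — crystal orb 949.00, ruby pendant 212.25, copper ingots 140.67, ancient tome 114.88 are the best per lb.
A density-first pass picks 3×ruby pendant + 2×copper ingots + 2×crystal orb — 5289 at 20 lb.
Dropping copper ingots frees 3 lb; slotting in ancient tome (8 lb) lifts the total to 5786 at 25 lb.
No other feasible combination exceeds 5786.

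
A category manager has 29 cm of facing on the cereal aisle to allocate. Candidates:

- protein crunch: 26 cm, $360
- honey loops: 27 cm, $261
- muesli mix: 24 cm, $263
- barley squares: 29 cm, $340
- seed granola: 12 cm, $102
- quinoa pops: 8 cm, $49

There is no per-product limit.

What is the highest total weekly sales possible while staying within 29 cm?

Best packing: protein crunch — 26 cm, 360 total.

360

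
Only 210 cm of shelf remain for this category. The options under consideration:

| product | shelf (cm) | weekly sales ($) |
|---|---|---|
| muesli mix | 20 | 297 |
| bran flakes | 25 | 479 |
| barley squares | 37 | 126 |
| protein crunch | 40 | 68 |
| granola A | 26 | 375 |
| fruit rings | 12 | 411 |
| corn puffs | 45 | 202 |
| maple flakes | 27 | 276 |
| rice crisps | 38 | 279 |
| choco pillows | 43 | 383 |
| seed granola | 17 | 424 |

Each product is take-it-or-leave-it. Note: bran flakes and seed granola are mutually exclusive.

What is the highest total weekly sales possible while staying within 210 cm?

2500

Density check — fruit rings 34.25, seed granola 24.94, bran flakes 19.16 are the best per cm.
Muesli mix + bran flakes + granola A + fruit rings + maple flakes + rice crisps + choco pillows uses 191 of the 210 cm and totals 2500.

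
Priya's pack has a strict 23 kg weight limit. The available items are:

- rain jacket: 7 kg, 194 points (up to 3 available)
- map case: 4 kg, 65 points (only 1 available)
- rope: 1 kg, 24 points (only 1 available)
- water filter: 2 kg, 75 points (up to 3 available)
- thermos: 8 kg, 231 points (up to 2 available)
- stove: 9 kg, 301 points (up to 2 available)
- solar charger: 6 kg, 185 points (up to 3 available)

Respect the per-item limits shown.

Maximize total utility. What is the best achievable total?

776

Greedy by ratio would take rope + 3×water filter + stove + solar charger: 22 kg used, total 735.
Dropping water filter and solar charger frees 8 kg; slotting in stove (9 kg) lifts the total to 776 at 23 kg.
Every other selection either busts 23 kg or exceeds an availability limit or fails to beat 776.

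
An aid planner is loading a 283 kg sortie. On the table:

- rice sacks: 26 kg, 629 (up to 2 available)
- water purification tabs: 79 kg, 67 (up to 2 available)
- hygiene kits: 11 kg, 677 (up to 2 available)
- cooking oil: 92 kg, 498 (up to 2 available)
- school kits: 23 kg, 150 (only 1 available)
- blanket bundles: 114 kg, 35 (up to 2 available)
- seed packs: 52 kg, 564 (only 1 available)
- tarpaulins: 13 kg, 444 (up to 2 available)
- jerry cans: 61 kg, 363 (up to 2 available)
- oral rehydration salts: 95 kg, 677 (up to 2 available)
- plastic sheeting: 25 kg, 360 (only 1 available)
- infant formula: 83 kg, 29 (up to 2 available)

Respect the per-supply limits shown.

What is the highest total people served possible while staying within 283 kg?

5101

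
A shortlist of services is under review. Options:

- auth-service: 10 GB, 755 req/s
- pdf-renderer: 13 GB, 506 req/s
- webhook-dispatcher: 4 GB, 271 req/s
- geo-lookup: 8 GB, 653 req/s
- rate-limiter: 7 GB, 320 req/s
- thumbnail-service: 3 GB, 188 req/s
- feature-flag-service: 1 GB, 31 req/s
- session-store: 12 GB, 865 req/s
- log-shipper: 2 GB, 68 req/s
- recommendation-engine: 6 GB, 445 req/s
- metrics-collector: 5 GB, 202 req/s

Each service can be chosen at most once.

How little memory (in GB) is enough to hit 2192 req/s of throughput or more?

30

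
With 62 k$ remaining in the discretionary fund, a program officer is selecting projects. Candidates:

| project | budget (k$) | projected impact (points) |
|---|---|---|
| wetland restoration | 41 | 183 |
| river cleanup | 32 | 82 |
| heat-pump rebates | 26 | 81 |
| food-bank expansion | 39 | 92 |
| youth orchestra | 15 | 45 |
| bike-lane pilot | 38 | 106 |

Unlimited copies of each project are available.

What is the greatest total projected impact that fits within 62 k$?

228

Wetland restoration + youth orchestra uses 56 of the 62 k$ and totals 228.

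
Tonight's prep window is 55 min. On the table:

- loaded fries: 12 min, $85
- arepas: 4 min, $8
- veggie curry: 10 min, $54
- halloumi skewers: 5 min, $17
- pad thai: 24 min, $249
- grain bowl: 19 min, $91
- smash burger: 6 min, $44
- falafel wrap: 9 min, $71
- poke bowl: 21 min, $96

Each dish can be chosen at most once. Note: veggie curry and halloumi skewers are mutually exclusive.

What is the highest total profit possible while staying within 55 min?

459

Greedy by ratio would take loaded fries + arepas + pad thai + smash burger + falafel wrap: 55 min used, total 457.
Replace arepas and smash burger with veggie curry: the trade gains 2 net, giving 459 at 55 min.
Runner-up loaded fries + arepas + pad thai + smash burger + falafel wrap tops out at 457.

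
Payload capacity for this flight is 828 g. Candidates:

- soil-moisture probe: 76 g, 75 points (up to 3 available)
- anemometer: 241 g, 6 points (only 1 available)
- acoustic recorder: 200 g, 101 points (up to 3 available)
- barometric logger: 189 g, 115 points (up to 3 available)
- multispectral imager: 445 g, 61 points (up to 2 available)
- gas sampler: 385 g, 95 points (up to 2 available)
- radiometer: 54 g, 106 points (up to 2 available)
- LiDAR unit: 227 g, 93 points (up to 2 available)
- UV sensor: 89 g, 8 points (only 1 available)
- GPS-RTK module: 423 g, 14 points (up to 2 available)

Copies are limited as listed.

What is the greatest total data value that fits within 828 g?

707

A density-first pass picks 3×soil-moisture probe + 2×barometric logger + 2×radiometer + UV sensor — 675 at 803 g.
Replace soil-moisture probe and UV sensor with barometric logger: the trade gains 32 net, giving 707 at 827 g.
Nothing else within 828 g beats 707.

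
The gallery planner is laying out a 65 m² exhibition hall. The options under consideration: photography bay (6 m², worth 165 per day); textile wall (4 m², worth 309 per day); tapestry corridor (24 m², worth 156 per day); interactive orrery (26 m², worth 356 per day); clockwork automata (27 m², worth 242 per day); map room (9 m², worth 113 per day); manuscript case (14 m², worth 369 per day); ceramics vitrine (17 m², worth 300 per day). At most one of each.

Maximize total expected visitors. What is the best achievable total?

Ranking by ratio (expected visitors/m²): textile wall 77.25, photography bay 27.50, manuscript case 26.36, ceramics vitrine 17.65.
Greedy by ratio would take photography bay + textile wall + map room + manuscript case + ceramics vitrine: 50 m² used, total 1256.
The 15 m² tied up in photography bay and map room is better spent on interactive orrery — total rises to 1334 (61 m²).
The closest alternative, photography bay + textile wall + interactive orrery + map room + manuscript case, reaches only 1312.

1334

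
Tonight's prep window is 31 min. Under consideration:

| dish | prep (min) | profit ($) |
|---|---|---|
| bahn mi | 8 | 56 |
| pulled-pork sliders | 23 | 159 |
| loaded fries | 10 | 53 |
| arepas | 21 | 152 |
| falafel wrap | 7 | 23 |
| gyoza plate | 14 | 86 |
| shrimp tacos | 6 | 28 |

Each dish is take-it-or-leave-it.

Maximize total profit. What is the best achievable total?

Ranking by ratio (profit/min): arepas 7.24, bahn mi 7.00, pulled-pork sliders 6.91, gyoza plate 6.14.
The ratio heuristic lands on bahn mi + arepas (208) but leaves 2 min idle.
Replace arepas with pulled-pork sliders: the trade gains 7 net, giving 215 at 31 min.
Every other selection either busts 31 min or fails to beat 215.

215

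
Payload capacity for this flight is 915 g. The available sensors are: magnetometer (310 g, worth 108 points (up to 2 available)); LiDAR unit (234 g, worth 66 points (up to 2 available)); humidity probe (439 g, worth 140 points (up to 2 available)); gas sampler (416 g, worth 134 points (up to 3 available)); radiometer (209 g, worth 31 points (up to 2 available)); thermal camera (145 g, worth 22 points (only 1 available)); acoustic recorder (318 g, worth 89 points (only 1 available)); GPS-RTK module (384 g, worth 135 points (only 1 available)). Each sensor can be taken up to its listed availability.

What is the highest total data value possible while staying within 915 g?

282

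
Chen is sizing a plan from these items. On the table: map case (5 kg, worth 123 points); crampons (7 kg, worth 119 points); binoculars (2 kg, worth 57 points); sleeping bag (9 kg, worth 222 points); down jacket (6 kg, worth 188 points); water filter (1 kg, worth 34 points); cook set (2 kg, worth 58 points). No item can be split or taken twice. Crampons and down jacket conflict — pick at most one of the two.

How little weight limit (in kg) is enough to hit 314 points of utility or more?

11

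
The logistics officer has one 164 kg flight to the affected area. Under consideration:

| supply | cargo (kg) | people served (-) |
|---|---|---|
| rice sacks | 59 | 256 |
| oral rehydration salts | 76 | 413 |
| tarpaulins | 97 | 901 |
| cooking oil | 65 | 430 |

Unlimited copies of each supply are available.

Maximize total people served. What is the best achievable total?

1331

The ratio ordering already packs tightly: tarpaulins + cooking oil, 162 kg, 1331.
No other feasible combination exceeds 1331.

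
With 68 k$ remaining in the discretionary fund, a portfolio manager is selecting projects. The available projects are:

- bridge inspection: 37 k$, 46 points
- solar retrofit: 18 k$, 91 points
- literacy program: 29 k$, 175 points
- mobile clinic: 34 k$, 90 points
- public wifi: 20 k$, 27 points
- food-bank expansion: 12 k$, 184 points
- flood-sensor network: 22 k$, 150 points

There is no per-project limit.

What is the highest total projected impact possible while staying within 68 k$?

5×food-bank expansion uses 60 of the 68 k$ and totals 920.
Nothing else within 68 k$ beats 920.

920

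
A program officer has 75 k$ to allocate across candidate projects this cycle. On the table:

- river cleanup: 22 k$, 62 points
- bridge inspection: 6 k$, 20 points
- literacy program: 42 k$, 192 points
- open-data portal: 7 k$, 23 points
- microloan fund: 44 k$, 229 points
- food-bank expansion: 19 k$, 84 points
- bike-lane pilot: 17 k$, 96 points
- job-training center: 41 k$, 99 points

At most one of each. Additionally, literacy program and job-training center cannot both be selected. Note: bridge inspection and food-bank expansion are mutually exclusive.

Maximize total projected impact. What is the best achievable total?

368

Taking bridge inspection + open-data portal + microloan fund + bike-lane pilot: 74 k$ used, 368 in projected impact.
No other feasible combination exceeds 368.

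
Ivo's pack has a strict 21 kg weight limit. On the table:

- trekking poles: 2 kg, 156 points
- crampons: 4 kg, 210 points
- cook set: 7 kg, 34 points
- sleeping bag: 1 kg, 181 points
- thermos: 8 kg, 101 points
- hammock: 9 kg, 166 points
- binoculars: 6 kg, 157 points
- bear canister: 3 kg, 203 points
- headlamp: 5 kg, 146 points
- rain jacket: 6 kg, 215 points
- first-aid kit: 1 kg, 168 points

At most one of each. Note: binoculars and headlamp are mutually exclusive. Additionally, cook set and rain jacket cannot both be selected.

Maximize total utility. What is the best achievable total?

1134

Ranking by ratio (utility/kg): sleeping bag 181.00, first-aid kit 168.00, trekking poles 78.00.
Filling by ratio: trekking poles + crampons + sleeping bag + bear canister + rain jacket + first-aid kit for 1133, with 4 kg left unused.
The 2 kg tied up in trekking poles is better spent on binoculars — total rises to 1134 (21 kg).
Nothing else feasible within 21 kg beats 1134.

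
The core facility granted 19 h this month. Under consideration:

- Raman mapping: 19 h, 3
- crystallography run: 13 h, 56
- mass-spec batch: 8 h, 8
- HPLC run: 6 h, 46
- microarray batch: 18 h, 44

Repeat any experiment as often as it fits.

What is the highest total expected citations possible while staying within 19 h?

138

The ratio ordering already packs tightly: 3×HPLC run, 18 h, 138.
No other feasible combination exceeds 138.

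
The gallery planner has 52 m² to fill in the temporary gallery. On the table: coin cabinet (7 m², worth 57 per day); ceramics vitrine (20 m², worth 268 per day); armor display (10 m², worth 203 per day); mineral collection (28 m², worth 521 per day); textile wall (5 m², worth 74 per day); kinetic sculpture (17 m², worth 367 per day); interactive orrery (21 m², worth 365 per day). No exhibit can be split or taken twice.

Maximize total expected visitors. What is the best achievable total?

962

A density-first pass picks armor display + kinetic sculpture + interactive orrery — 935 at 48 m².
Dropping armor display and interactive orrery frees 31 m²; slotting in mineral collection + textile wall (33 m²) lifts the total to 962 at 50 m².
An exhaustive check of the 128 subsets confirms 962.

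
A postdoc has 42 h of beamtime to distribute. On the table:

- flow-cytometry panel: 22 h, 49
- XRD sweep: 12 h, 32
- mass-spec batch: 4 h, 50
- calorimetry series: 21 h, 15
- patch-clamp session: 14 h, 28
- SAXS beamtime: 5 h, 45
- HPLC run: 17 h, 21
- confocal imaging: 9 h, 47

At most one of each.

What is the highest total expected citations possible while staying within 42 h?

191

By expected citations per h: mass-spec batch 12.50, SAXS beamtime 9.00, confocal imaging 5.22 lead.
Greedy by ratio would take XRD sweep + mass-spec batch + SAXS beamtime + confocal imaging: 30 h used, total 174.
Dropping XRD sweep frees 12 h; slotting in flow-cytometry panel (22 h) lifts the total to 191 at 40 h.
No other feasible combination exceeds 191.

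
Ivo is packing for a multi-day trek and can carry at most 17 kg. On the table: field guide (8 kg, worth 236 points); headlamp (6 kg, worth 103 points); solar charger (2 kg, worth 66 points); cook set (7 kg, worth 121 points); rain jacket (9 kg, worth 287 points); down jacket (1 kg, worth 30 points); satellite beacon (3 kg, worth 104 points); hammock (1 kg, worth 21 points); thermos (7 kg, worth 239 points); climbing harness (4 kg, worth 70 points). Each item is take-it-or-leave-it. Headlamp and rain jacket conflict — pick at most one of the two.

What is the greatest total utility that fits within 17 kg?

556

Filling by ratio: solar charger + down jacket + satellite beacon + hammock + thermos for 460, with 3 kg left unused.
Replace solar charger and satellite beacon and hammock with rain jacket: the trade gains 96 net, giving 556 at 17 kg.
Next best is rain jacket + hammock + thermos at 547 (17 kg) — short by 9.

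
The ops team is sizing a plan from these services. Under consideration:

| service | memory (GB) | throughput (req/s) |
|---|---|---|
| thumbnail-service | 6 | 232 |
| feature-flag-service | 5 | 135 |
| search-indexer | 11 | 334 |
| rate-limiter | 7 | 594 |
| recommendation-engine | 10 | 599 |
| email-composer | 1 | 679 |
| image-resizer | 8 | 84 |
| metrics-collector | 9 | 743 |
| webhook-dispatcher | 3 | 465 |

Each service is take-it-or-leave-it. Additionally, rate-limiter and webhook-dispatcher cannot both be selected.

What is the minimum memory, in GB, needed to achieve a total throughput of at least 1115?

Minimise GB subject to total throughput ≥ 1115.
email-composer + webhook-dispatcher reaches 1144 using 4 GB.
Below 4 GB the best achievable stays under 1115.

4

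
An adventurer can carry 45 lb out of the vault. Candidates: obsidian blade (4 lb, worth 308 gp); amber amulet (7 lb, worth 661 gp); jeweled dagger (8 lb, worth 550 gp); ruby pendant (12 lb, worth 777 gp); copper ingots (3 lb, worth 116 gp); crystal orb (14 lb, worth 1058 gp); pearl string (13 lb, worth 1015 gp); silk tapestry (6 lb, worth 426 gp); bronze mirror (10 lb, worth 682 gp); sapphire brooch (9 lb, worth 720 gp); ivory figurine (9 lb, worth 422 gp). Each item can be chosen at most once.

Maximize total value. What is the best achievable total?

3504

By value per lb: amber amulet 94.43, sapphire brooch 80.00, pearl string 78.08 lead.
Filling by ratio: obsidian blade + amber amulet + copper ingots + pearl string + silk tapestry + sapphire brooch for 3246, with 3 lb left unused.
Replace obsidian blade and copper ingots with bronze mirror: the trade gains 258 net, giving 3504 at 45 lb.
Runner-up obsidian blade + amber amulet + ruby pendant + pearl string + sapphire brooch tops out at 3481.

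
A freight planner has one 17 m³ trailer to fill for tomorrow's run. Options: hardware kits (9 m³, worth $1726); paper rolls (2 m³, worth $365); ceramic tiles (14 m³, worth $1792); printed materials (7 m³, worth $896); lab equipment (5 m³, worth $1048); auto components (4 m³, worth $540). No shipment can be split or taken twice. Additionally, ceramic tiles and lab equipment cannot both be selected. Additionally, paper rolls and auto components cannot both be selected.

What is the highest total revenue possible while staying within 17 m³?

By revenue per m³: lab equipment 209.60, hardware kits 191.78, paper rolls 182.50 lead.
Taking hardware kits + paper rolls + lab equipment: 16 m³ used, 3139 in revenue.
The spare 1 m³ is too small for any remaining shipment, and no feasible exchange beats 3139.

3139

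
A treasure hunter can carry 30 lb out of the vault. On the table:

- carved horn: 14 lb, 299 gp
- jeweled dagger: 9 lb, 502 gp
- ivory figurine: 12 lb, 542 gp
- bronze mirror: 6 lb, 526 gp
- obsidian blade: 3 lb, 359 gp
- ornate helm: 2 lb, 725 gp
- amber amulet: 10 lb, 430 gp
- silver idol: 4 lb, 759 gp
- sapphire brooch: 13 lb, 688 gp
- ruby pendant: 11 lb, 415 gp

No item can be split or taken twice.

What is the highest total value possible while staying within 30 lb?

3057

Ranking by ratio (value/lb): ornate helm 362.50, silver idol 189.75, obsidian blade 119.67, bronze mirror 87.67.
A density-first pass picks jeweled dagger + bronze mirror + obsidian blade + ornate helm + silver idol — 2871 at 24 lb.
The 9 lb tied up in jeweled dagger is better spent on sapphire brooch — total rises to 3057 (28 lb).
Every other selection either busts 30 lb or fails to beat 3057.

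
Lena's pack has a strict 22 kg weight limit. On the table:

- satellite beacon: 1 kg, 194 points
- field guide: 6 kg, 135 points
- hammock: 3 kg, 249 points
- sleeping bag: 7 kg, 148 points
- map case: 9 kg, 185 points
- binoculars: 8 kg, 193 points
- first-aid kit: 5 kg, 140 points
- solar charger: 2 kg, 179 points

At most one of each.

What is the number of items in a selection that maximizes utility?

Best achievable utility is 963.
For example satellite beacon + hammock + sleeping bag + binoculars + solar charger achieves it, using 21 kg.
All optima have 5 items.

5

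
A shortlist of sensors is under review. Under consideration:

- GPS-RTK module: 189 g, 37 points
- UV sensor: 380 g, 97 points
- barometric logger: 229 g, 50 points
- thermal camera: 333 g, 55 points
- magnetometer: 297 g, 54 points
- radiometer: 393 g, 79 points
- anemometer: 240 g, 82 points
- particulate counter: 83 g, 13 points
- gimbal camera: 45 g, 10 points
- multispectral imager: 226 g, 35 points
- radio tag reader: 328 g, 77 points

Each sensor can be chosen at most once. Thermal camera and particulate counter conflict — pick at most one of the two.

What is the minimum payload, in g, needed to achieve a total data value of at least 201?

Look for the lowest-payload combination reaching 201.
UV sensor + anemometer + particulate counter + gimbal camera: 202 data value at 748 g.
Any bundle with less than 748 g falls short of 201.

748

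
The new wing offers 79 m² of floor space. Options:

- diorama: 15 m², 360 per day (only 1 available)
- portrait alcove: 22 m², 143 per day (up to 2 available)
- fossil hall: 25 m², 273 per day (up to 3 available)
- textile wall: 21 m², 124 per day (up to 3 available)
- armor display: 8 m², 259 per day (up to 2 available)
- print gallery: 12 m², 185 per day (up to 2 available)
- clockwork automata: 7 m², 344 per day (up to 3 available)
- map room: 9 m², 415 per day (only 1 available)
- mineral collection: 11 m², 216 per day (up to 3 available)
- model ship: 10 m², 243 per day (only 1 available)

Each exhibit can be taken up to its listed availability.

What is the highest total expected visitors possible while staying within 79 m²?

2640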